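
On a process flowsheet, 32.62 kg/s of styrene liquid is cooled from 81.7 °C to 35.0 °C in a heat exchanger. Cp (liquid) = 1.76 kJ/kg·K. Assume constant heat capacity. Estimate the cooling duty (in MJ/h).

Q = ṁ·Cp·ΔT = 32.62 × 1.76 × (35.0 − 81.7) = -2681.1 kJ/s
Cooling duty = 9652 MJ/h

Q_c = 9650 MJ/h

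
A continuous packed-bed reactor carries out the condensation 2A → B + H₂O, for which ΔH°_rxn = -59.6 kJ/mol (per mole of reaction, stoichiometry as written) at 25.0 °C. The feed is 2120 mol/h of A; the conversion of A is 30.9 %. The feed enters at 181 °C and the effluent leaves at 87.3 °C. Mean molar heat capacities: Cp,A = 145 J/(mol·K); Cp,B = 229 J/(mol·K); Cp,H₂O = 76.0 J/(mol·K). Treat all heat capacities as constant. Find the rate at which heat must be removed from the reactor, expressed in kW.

Q_out = 13.3 kW

Extent of reaction ξ = 0.309 × 2120 / 2 = 327.54 mol/h
Reaction term: ξ·ΔH°_rxn = 327.54 × -59.6 = -19521 kJ/h
Sensible, feed 181→25 °C: -47954 kJ/h
Outlet flows (mol/h): A 1464.9, B 327.54, H₂O 327.54
Sensible, products 25→87.3 °C: 19457 kJ/h
Q = ΔH = -48019 kJ/h = -13.339 kW
Heat removed = 13.339 kW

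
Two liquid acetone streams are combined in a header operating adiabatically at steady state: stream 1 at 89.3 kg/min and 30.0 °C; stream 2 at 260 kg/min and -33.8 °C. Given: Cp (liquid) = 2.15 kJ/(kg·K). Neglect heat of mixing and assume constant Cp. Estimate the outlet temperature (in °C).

Energy balance with Q = 0: Σ ṁᵢCp,ᵢ(T_out − Tᵢ) = 0
Σ ṁᵢCp,ᵢTᵢ = 89.3×2.15×30.0 + 260×2.15×-33.8 = -13134
Σ ṁᵢCp,ᵢ = 89.3×2.15 + 260×2.15 = 751
T_out = -13134 / 751 = -17.489 °C

T_out = -17.5 °C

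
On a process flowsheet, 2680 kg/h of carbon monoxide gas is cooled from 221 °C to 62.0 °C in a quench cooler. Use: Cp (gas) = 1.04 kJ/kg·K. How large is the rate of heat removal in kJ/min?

Q = ṁ·Cp·ΔT = 2680 × 1.04 × (62.0 − 221) = -443160 kJ/h
Converting: 443160 / 3600 s = 123.1 kW
Cooling duty = 7386.1 kJ/min

Q_c = 7390 kJ/min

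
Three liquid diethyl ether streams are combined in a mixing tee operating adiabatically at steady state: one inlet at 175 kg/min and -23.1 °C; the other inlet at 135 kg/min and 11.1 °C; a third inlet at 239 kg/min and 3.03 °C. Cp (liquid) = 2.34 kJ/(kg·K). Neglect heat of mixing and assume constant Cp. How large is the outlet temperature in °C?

No heat crosses the boundary, so H_out = H_in.
Σ ṁᵢCp,ᵢTᵢ = 175×2.34×-23.1 + 135×2.34×11.1 + 239×2.34×3.03 = -4258.4
Σ ṁᵢCp,ᵢ = 175×2.34 + 135×2.34 + 239×2.34 = 1284.7
T_out = -4258.4 / 1284.7 = -3.3148 °C

T_out = -3.31 °C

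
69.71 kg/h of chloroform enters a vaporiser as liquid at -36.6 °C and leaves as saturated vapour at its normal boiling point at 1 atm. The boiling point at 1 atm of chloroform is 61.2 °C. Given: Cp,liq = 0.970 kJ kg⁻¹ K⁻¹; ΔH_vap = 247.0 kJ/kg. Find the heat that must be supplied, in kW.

liquid -36.6→61.2 °C: 94.866 kJ/kg
vaporisation at 61.2 °C: 247 kJ/kg
Δh = 94.866 + 247 = 341.87 kJ/kg
Q = ṁ·Δh = 69.71 kg/h × 341.87 kJ/kg = 23831 kJ/h
|Q| = 6.6199 kW

Q = 6.62 kW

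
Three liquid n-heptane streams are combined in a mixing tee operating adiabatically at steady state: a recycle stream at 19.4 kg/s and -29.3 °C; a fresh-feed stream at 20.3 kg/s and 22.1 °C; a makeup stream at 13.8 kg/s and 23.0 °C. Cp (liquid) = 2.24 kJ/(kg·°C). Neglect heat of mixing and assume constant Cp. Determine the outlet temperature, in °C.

T_out = 3.69 °C

No heat crosses the boundary, so H_out = H_in.
Σ ṁᵢCp,ᵢTᵢ = 19.4×2.24×-29.3 + 20.3×2.24×22.1 + 13.8×2.24×23.0 = 442.65
Σ ṁᵢCp,ᵢ = 19.4×2.24 + 20.3×2.24 + 13.8×2.24 = 119.84
T_out = 442.65 / 119.84 = 3.6936 °C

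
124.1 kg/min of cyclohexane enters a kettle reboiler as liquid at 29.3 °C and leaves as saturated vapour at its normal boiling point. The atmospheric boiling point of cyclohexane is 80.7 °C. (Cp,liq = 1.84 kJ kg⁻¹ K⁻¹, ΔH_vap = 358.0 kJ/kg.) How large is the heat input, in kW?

liquid 29.3→80.7 °C: 94.576 kJ/kg
vaporisation at 80.7 °C: 358 kJ/kg
Δh = 94.576 + 358 = 452.58 kJ/kg
Q = ṁ·Δh = 124.1 kg/min × 452.58 kJ/kg = 56165 kJ/min
|Q| = 936.08 kW

Q = 936 kW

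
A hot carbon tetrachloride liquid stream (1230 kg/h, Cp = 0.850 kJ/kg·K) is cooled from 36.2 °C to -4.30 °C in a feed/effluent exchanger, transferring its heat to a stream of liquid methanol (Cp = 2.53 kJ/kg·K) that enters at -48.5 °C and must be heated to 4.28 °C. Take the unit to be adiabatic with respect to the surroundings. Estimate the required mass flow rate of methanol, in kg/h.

Heat released by hot stream: Q = 1230 × 0.850 × (36.2 − -4.30) = 42343 kJ/h
Energy balance on cold side (adiabatic exchanger): Q = ṁ_c·Cp_c·(T_c,out − T_c,in)
ṁ_c = 42343 / [2.53 × (4.28 − -48.5)] = 317.09 kg/h

ṁ_c = 317 kg/h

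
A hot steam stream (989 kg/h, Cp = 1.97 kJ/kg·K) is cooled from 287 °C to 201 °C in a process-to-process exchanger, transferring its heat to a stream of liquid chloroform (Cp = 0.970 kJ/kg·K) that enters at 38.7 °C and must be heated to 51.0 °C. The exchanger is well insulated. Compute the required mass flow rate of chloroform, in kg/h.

ṁ_c = 14000 kg/h

Heat released by hot stream: Q = 989 × 1.97 × (287 − 201) = 167560 kJ/h
Energy balance on cold side (adiabatic exchanger): Q = ṁ_c·Cp_c·(T_c,out − T_c,in)
ṁ_c = 167560 / [0.970 × (51.0 − 38.7)] = 14044 kg/h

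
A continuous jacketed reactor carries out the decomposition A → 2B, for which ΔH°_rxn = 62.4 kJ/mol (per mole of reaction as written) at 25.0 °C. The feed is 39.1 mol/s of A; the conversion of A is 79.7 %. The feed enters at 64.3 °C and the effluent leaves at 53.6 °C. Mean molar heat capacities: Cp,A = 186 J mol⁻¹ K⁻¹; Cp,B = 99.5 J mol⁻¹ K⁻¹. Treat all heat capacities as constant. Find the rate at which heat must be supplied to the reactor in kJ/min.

Extent of reaction ξ = 0.797 × 39.1 = 31.163 mol/s
Reaction term: ξ·ΔH°_rxn = 31.163 × 62.4 = 1944.6 kJ/s
Sensible, feed 64.3→25 °C: -285.81 kJ/s
Outlet flows (mol/s): A 7.9373, B 62.325
Sensible, products 25→53.6 °C: 219.58 kJ/s
Q = ΔH = 1878.3 kJ/s = 1878.3 kW
Heat supplied = 112700 kJ/min

Q_in = 113000 kJ/min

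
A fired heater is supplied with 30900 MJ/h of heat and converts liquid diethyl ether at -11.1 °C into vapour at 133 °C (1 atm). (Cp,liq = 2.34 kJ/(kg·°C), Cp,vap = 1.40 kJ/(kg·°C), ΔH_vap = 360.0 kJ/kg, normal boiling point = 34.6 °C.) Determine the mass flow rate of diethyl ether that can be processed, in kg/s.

ṁ = 14.2 kg/s

Δh = 2.34×(34.6−-11.1) + 360.0 + 1.40×(133−34.6) = 604.7 kJ/kg
Q = 30900 MJ/h = 8583.3 kJ/s = 8583.3 kJ/s
ṁ = Q/Δh = 8583.3 / 604.7 = 14.194 kg/s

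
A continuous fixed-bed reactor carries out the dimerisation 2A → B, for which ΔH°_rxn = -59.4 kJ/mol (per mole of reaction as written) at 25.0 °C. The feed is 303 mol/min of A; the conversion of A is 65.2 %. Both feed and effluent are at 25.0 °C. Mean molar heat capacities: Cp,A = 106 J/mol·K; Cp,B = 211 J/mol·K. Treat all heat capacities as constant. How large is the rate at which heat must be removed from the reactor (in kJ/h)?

Q_out = 352000 kJ/h

Extent of reaction ξ = 0.652 × 303 / 2 = 98.778 mol/min
Reaction term: ξ·ΔH°_rxn = 98.778 × -59.4 = -5867.4 kJ/min
Q = ΔH = -5867.4 kJ/min = -97.79 kW
Heat removed = 352040 kJ/h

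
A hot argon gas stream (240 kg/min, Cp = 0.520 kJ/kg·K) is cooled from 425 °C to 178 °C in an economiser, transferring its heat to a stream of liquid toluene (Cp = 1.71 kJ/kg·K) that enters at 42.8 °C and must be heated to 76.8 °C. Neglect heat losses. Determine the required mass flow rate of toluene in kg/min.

Heat released by hot stream: Q = 240 × 0.520 × (425 − 178) = 30826 kJ/min
Energy balance on cold side (adiabatic exchanger): Q = ṁ_c·Cp_c·(T_c,out − T_c,in)
ṁ_c = 30826 / [1.71 × (76.8 − 42.8)] = 530.2 kg/min

ṁ_c = 530 kg/min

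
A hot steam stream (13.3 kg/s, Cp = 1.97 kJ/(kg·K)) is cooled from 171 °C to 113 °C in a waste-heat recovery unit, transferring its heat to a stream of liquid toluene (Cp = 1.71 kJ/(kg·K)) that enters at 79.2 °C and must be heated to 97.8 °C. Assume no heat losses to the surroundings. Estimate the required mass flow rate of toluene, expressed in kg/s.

Heat released by hot stream: Q = 13.3 × 1.97 × (171 − 113) = 1519.7 kJ/s
Energy balance on cold side (adiabatic exchanger): Q = ṁ_c·Cp_c·(T_c,out − T_c,in)
ṁ_c = 1519.7 / [1.71 × (97.8 − 79.2)] = 47.779 kg/s

ṁ_c = 47.8 kg/s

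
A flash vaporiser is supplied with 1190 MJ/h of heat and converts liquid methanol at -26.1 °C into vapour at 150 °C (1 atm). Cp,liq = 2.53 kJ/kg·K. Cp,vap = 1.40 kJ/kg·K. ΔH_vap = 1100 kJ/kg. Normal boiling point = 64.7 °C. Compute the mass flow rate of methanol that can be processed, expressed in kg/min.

ṁ = 13.7 kg/min

Δh = 2.53×(64.7−-26.1) + 1100 + 1.40×(150−64.7) = 1449.1 kJ/kg
Q = 1190 MJ/h = 330.56 kJ/s = 19833 kJ/min
ṁ = Q/Δh = 19833 / 1449.1 = 13.686 kg/min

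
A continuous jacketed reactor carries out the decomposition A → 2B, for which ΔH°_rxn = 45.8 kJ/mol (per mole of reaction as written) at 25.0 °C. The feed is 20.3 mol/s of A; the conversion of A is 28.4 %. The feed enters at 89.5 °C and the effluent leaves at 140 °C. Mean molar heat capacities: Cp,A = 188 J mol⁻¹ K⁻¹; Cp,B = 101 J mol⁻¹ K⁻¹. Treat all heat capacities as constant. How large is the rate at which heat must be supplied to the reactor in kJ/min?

Q_in = 28000 kJ/min

Extent of reaction ξ = 0.284 × 20.3 = 5.7652 mol/s
Reaction term: ξ·ΔH°_rxn = 5.7652 × 45.8 = 264.05 kJ/s
Sensible, feed 89.5→25 °C: -246.16 kJ/s
Outlet flows (mol/s): A 14.535, B 11.53
Sensible, products 25→140 °C: 448.17 kJ/s
Q = ΔH = 466.06 kJ/s = 466.06 kW
Heat supplied = 27963 kJ/min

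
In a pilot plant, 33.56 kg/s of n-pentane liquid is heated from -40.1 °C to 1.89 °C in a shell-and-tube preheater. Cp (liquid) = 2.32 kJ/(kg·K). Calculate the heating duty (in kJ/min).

Q = ṁ·Cp·ΔT = 33.56 × 2.32 × (1.89 − -40.1) = 3269.3 kJ/s
Heating duty = 196160 kJ/min

Q = 196000 kJ/min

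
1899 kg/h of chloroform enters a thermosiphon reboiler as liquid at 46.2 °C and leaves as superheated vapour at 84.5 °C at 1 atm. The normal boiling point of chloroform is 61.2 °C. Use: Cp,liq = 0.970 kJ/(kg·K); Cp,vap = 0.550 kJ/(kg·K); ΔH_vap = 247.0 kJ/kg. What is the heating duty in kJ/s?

Q = 145 kJ/s

liquid 46.2→61.2 °C: 14.55 kJ/kg
vaporisation at 61.2 °C: 247 kJ/kg
vapour 61.2→84.5 °C: 12.815 kJ/kg
Δh = 14.55 + 247 + 12.815 = 274.37 kJ/kg
Q = ṁ·Δh = 1899 kg/h × 274.37 kJ/kg = 521020 kJ/h
|Q| = 144.73 kW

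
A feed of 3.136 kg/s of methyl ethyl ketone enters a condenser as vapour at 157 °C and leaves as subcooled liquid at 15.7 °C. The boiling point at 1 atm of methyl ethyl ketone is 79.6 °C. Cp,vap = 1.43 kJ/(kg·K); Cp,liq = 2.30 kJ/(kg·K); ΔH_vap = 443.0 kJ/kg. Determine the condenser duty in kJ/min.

vapour 157→79.6 °C: -110.68 kJ/kg
condensation at 79.6 °C: -443 kJ/kg
liquid 79.6→15.7 °C: -146.97 kJ/kg
Δh = -110.68 + -443 + -146.97 = -700.65 kJ/kg
Q = ṁ·Δh = 3.136 kg/s × -700.65 kJ/kg = -2197.2 kJ/s
|Q| = 2197.2 kW = 131830 kJ/min

Q_c = 132000 kJ/min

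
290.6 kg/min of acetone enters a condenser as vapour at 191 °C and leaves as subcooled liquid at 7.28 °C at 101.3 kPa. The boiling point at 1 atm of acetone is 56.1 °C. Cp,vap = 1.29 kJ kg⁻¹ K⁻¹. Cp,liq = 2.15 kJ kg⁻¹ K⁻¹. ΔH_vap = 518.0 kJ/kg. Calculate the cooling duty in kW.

vapour 191→56.1 °C: -174.02 kJ/kg
condensation at 56.1 °C: -518 kJ/kg
liquid 56.1→7.28 °C: -104.96 kJ/kg
Δh = -174.02 + -518 + -104.96 = -796.98 kJ/kg
Q = ṁ·Δh = 290.6 kg/min × -796.98 kJ/kg = -231600 kJ/min
|Q| = 3860.1 kW

Q_c = 3860 kW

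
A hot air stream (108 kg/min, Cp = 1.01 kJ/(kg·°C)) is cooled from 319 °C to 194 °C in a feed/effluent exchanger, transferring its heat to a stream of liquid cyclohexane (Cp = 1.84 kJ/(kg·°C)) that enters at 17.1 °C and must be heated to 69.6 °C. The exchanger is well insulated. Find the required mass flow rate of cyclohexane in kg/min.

ṁ_c = 141 kg/min

Heat released by hot stream: Q = 108 × 1.01 × (319 − 194) = 13635 kJ/min
Energy balance on cold side (adiabatic exchanger): Q = ṁ_c·Cp_c·(T_c,out − T_c,in)
ṁ_c = 13635 / [1.84 × (69.6 − 17.1)] = 141.15 kg/min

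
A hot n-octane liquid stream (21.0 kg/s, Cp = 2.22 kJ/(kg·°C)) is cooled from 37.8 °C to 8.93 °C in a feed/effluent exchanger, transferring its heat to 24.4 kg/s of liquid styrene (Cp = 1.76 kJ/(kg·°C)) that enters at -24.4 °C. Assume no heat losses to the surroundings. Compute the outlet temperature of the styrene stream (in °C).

Heat released by hot stream: Q = 21.0 × 2.22 × (37.8 − 8.93) = 1345.9 kJ/s
Energy balance on cold side (adiabatic exchanger): Q = ṁ_c·Cp_c·(T_c,out − T_c,in)
T_c,out = -24.4 + 1345.9/(24.4 × 1.76) = 6.9413 °C

T_c,out = 6.94 °C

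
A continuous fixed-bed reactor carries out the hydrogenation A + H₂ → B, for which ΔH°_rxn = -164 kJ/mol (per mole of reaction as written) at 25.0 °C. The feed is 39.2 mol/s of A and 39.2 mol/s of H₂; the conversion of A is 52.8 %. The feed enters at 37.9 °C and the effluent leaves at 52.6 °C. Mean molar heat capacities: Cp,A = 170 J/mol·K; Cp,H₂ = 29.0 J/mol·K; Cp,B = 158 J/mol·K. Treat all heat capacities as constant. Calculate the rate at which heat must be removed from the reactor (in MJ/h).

Q_out = 11900 MJ/h

Extent of reaction ξ = 0.528 × 39.2 = 20.698 mol/s
Reaction term: ξ·ΔH°_rxn = 20.698 × -164 = -3394.4 kJ/s
Sensible, feed 37.9→25 °C: -100.63 kJ/s
Outlet flows (mol/s): A 18.502, H₂ 18.502, B 20.698
Sensible, products 25→52.6 °C: 191.88 kJ/s
Q = ΔH = -3303.2 kJ/s = -3303.2 kW
Heat removed = 11891 MJ/h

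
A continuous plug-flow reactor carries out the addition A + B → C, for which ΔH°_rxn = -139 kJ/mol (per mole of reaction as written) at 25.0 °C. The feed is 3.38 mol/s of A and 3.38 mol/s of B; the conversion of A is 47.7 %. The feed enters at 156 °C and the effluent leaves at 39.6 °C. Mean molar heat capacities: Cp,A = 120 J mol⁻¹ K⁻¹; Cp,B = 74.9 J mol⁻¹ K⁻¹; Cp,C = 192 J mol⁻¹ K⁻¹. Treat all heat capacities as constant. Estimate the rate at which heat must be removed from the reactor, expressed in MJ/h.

Q_out = 1080 MJ/h

Extent of reaction ξ = 0.477 × 3.38 = 1.6123 mol/s
Reaction term: ξ·ΔH°_rxn = 1.6123 × -139 = -224.1 kJ/s
Sensible, feed 156→25 °C: -86.298 kJ/s
Outlet flows (mol/s): A 1.7677, B 1.7677, C 1.6123
Sensible, products 25→39.6 °C: 9.5497 kJ/s
Q = ΔH = -300.85 kJ/s = -300.85 kW
Heat removed = 1083.1 MJ/h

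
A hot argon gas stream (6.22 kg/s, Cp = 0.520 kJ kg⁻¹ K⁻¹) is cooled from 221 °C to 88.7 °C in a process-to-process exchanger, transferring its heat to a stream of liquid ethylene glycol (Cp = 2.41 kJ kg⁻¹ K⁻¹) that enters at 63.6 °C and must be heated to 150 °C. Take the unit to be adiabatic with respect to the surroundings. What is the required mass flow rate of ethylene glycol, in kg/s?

Heat released by hot stream: Q = 6.22 × 0.520 × (221 − 88.7) = 427.91 kJ/s
Energy balance on cold side (adiabatic exchanger): Q = ṁ_c·Cp_c·(T_c,out − T_c,in)
ṁ_c = 427.91 / [2.41 × (150 − 63.6)] = 2.0551 kg/s

ṁ_c = 2.06 kg/s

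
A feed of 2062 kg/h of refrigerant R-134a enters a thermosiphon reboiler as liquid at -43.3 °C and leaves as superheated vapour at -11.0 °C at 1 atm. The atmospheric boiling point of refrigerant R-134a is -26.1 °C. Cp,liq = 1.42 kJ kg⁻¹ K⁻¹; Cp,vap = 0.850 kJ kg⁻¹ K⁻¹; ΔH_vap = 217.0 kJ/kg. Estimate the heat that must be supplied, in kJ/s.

liquid -43.3→-26.1 °C: 24.424 kJ/kg
vaporisation at -26.1 °C: 217 kJ/kg
vapour -26.1→-11.0 °C: 12.835 kJ/kg
Δh = 24.424 + 217 + 12.835 = 254.26 kJ/kg
Q = ṁ·Δh = 2062 kg/h × 254.26 kJ/kg = 524280 kJ/h
|Q| = 145.63 kW

Q = 146 kJ/s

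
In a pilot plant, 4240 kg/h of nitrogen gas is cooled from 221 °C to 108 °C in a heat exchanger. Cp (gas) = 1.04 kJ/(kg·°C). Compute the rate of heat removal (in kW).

Q = ṁ·Cp·ΔT = 4240 × 1.04 × (108 − 221) = -498280 kJ/h
Converting: 498280 / 3600 s = 138.41 kW

Q_c = 138 kW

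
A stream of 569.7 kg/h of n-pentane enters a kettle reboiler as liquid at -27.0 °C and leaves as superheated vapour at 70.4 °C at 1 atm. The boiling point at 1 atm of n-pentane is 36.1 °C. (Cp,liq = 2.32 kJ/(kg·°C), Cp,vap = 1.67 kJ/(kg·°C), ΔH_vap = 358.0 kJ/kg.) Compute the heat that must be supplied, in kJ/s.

liquid -27.0→36.1 °C: 146.39 kJ/kg
vaporisation at 36.1 °C: 358 kJ/kg
vapour 36.1→70.4 °C: 57.281 kJ/kg
Δh = 146.39 + 358 + 57.281 = 561.67 kJ/kg
Q = ṁ·Δh = 569.7 kg/h × 561.67 kJ/kg = 319990 kJ/h
|Q| = 88.885 kW

Q = 88.9 kJ/s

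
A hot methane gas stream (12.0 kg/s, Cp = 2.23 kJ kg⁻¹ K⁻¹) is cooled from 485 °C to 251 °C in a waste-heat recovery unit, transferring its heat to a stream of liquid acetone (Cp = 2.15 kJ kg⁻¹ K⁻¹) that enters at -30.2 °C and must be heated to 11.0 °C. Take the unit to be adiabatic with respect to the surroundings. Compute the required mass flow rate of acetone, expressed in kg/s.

Heat released by hot stream: Q = 12.0 × 2.23 × (485 − 251) = 6261.8 kJ/s
Energy balance on cold side (adiabatic exchanger): Q = ṁ_c·Cp_c·(T_c,out − T_c,in)
ṁ_c = 6261.8 / [2.15 × (11.0 − -30.2)] = 70.691 kg/s

ṁ_c = 70.7 kg/s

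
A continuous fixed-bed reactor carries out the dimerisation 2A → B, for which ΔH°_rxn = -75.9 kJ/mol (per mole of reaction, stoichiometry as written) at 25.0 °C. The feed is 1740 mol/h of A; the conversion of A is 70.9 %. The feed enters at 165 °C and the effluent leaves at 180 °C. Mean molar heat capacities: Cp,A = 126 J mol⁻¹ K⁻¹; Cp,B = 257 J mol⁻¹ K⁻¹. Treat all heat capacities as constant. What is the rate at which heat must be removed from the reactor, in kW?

Q_out = 12.0 kW

Extent of reaction ξ = 0.709 × 1740 / 2 = 616.83 mol/h
Reaction term: ξ·ΔH°_rxn = 616.83 × -75.9 = -46817 kJ/h
Sensible, feed 165→25 °C: -30694 kJ/h
Outlet flows (mol/h): A 506.34, B 616.83
Sensible, products 25→180 °C: 34460 kJ/h
Q = ΔH = -43051 kJ/h = -11.959 kW
Heat removed = 11.959 kW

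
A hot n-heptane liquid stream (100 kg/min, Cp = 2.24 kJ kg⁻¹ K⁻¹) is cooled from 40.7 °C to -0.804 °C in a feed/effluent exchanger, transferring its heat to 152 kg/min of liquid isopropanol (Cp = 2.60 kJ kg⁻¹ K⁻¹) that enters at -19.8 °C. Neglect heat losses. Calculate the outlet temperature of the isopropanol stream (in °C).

T_c,out = 3.72 °C

Heat released by hot stream: Q = 100 × 2.24 × (40.7 − -0.804) = 9296.9 kJ/min
Energy balance on cold side (adiabatic exchanger): Q = ṁ_c·Cp_c·(T_c,out − T_c,in)
T_c,out = -19.8 + 9296.9/(152 × 2.60) = 3.7245 °C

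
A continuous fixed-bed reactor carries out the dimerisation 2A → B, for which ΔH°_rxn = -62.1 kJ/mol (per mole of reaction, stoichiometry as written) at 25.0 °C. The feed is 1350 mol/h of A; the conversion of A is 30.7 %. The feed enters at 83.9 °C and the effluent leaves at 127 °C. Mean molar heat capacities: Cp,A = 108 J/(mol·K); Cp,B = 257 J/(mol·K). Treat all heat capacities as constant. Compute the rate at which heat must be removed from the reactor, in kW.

Extent of reaction ξ = 0.307 × 1350 / 2 = 207.22 mol/h
Reaction term: ξ·ΔH°_rxn = 207.22 × -62.1 = -12869 kJ/h
Sensible, feed 83.9→25 °C: -8587.6 kJ/h
Outlet flows (mol/h): A 935.55, B 207.22
Sensible, products 25→127 °C: 15738 kJ/h
Q = ΔH = -5718.1 kJ/h = -1.5884 kW
Heat removed = 1.5884 kW

Q_out = 1.59 kW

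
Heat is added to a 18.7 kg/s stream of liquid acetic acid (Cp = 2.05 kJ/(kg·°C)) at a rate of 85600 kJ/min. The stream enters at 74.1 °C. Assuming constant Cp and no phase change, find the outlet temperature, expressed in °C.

T_out = 111 °C

Q = 85600 kJ/min = 1426.7 kJ/s
ΔT = Q/(ṁ·Cp) = 1426.7/(18.7×2.05) = 37.216 K
T_out = 74.1 + 37.216 = 111.32 °C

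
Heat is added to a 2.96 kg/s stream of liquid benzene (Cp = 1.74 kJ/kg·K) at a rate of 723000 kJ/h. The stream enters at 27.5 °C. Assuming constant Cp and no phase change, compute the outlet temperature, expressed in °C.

T_out = 66.5 °C

Q = 723000 kJ/h = 200.83 kJ/s
ΔT = Q/(ṁ·Cp) = 200.83/(2.96×1.74) = 38.994 K
T_out = 27.5 + 38.994 = 66.494 °C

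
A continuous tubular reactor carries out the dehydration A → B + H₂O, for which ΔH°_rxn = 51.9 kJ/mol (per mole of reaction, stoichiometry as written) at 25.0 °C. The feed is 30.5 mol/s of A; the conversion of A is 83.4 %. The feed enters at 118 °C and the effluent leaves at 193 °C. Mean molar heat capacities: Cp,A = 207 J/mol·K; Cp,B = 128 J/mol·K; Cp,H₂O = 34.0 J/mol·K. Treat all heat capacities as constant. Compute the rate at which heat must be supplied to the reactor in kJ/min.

Extent of reaction ξ = 0.834 × 30.5 = 25.437 mol/s
Reaction term: ξ·ΔH°_rxn = 25.437 × 51.9 = 1320.2 kJ/s
Sensible, feed 118→25 °C: -587.16 kJ/s
Outlet flows (mol/s): A 5.063, B 25.437, H₂O 25.437
Sensible, products 25→193 °C: 868.36 kJ/s
Q = ΔH = 1601.4 kJ/s = 1601.4 kW
Heat supplied = 96083 kJ/min

Q_in = 96100 kJ/min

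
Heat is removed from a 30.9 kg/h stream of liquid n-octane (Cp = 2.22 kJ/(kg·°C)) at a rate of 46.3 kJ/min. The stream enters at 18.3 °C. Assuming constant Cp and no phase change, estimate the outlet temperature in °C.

Q = 46.3 kJ/min = 2778 kJ/h
ΔT = Q/(ṁ·Cp) = 2778/(30.9×2.22) = 40.497 K
T_out = 18.3 − 40.497 = -22.197 °C

T_out = -22.2 °C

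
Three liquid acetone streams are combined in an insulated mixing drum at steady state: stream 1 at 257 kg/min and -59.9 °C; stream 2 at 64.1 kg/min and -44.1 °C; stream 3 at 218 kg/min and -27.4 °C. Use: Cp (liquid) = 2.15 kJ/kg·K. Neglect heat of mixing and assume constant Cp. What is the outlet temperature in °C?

T_out = -44.9 °C

No heat crosses the boundary, so H_out = H_in.
Σ ṁᵢCp,ᵢTᵢ = 257×2.15×-59.9 + 64.1×2.15×-44.1 + 218×2.15×-27.4 = -52018
Σ ṁᵢCp,ᵢ = 257×2.15 + 64.1×2.15 + 218×2.15 = 1159.1
T_out = -52018 / 1159.1 = -44.879 °C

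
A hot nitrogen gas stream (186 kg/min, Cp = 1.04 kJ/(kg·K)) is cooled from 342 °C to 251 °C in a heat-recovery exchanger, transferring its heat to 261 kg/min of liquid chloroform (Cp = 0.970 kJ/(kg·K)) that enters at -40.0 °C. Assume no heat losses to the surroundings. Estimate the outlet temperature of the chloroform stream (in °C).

T_c,out = 29.5 °C

Heat released by hot stream: Q = 186 × 1.04 × (342 − 251) = 17603 kJ/min
Energy balance on cold side (adiabatic exchanger): Q = ṁ_c·Cp_c·(T_c,out − T_c,in)
T_c,out = -40.0 + 17603/(261 × 0.970) = 29.531 °C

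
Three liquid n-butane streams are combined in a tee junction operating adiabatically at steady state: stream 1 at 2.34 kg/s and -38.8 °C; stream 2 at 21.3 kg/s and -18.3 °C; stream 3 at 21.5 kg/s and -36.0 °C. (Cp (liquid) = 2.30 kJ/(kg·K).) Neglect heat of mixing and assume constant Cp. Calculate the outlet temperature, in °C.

Energy balance with Q = 0: Σ ṁᵢCp,ᵢ(T_out − Tᵢ) = 0
Σ ṁᵢCp,ᵢTᵢ = 2.34×2.30×-38.8 + 21.3×2.30×-18.3 + 21.5×2.30×-36.0 = -2885.5
Σ ṁᵢCp,ᵢ = 2.34×2.30 + 21.3×2.30 + 21.5×2.30 = 103.82
T_out = -2885.5 / 103.82 = -27.793 °C

T_out = -27.8 °C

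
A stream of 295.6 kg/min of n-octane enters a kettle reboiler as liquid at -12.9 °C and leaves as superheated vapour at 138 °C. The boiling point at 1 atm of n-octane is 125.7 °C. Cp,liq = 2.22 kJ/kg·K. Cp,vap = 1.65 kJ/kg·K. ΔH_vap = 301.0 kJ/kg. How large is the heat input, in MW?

Q = 3.10 MW

liquid -12.9→125.7 °C: 307.69 kJ/kg
vaporisation at 125.7 °C: 301 kJ/kg
vapour 125.7→138 °C: 20.295 kJ/kg
Δh = 307.69 + 301 + 20.295 = 628.99 kJ/kg
Q = ṁ·Δh = 295.6 kg/min × 628.99 kJ/kg = 185930 kJ/min
|Q| = 3098.8 kW = 3.0988 MW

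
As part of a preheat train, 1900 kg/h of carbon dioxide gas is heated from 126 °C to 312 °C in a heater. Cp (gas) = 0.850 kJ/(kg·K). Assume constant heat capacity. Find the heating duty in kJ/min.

Q = 5010 kJ/min

Q = ṁ·Cp·ΔT = 1900 × 0.850 × (312 − 126) = 300390 kJ/h
Converting: 300390 / 3600 s = 83.442 kW
Heating duty = 5006.5 kJ/min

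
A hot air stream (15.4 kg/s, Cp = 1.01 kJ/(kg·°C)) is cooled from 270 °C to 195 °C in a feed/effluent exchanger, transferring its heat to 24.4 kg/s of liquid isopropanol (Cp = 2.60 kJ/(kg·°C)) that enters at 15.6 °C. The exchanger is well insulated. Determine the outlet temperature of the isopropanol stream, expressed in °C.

Heat released by hot stream: Q = 15.4 × 1.01 × (270 − 195) = 1166.5 kJ/s
Energy balance on cold side (adiabatic exchanger): Q = ṁ_c·Cp_c·(T_c,out − T_c,in)
T_c,out = 15.6 + 1166.5/(24.4 × 2.60) = 33.988 °C

T_c,out = 34.0 °C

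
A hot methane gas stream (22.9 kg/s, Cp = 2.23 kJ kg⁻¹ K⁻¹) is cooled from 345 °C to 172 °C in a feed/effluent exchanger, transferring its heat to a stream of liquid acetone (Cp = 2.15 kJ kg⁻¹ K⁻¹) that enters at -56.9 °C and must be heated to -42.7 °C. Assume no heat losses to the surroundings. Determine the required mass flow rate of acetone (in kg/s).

Heat released by hot stream: Q = 22.9 × 2.23 × (345 − 172) = 8834.6 kJ/s
Energy balance on cold side (adiabatic exchanger): Q = ṁ_c·Cp_c·(T_c,out − T_c,in)
ṁ_c = 8834.6 / [2.15 × (-42.7 − -56.9)] = 289.37 kg/s

ṁ_c = 289 kg/s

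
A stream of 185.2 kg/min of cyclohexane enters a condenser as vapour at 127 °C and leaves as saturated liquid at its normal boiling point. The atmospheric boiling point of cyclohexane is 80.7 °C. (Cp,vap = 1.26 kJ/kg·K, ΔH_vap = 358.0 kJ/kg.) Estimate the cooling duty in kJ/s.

vapour 127→80.7 °C: -58.338 kJ/kg
condensation at 80.7 °C: -358 kJ/kg
Δh = -58.338 + -358 = -416.34 kJ/kg
Q = ṁ·Δh = 185.2 kg/min × -416.34 kJ/kg = -77106 kJ/min
|Q| = 1285.1 kW

Q_c = 1290 kJ/s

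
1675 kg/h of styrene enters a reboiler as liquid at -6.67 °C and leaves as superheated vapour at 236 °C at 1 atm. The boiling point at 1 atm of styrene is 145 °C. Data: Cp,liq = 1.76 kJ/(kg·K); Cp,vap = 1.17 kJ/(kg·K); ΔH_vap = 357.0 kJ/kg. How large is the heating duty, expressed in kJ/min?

Q = 20400 kJ/min

liquid -6.67→145 °C: 266.94 kJ/kg
vaporisation at 145 °C: 357 kJ/kg
vapour 145→236 °C: 106.47 kJ/kg
Δh = 266.94 + 357 + 106.47 = 730.41 kJ/kg
Q = ṁ·Δh = 1675 kg/h × 730.41 kJ/kg = 1.2234e+06 kJ/h
|Q| = 339.84 kW = 20391 kJ/min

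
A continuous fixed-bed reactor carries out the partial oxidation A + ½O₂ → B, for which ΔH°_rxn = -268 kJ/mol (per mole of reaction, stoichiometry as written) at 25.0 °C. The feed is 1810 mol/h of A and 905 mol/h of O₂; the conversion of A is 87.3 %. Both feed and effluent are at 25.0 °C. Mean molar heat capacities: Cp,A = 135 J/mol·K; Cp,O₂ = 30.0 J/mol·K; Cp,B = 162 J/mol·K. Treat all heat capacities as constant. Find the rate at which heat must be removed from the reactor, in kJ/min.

Q_out = 7060 kJ/min

Extent of reaction ξ = 0.873 × 1810 = 1580.1 mol/h
Reaction term: ξ·ΔH°_rxn = 1580.1 × -268 = -423470 kJ/h
Q = ΔH = -423470 kJ/h = -117.63 kW
Heat removed = 7057.9 kJ/min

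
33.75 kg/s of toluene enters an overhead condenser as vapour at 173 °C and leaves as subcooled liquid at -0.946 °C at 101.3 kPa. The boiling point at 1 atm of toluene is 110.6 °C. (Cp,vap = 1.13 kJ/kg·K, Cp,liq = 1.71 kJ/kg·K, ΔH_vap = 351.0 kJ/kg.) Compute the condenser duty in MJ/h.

Q_c = 74400 MJ/h

vapour 173→110.6 °C: -70.512 kJ/kg
condensation at 110.6 °C: -351 kJ/kg
liquid 110.6→-0.946 °C: -190.74 kJ/kg
Δh = -70.512 + -351 + -190.74 = -612.26 kJ/kg
Q = ṁ·Δh = 33.75 kg/s × -612.26 kJ/kg = -20664 kJ/s
|Q| = 20664 kW = 74389 MJ/h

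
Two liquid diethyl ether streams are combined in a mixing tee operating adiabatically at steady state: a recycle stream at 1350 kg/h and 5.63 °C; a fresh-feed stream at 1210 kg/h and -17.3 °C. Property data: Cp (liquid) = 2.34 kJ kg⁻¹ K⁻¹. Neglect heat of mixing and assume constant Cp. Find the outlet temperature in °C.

No heat crosses the boundary, so H_out = H_in.
Σ ṁᵢCp,ᵢTᵢ = 1350×2.34×5.63 + 1210×2.34×-17.3 = -31198
Σ ṁᵢCp,ᵢ = 1350×2.34 + 1210×2.34 = 5990.4
T_out = -31198 / 5990.4 = -5.208 °C

T_out = -5.21 °C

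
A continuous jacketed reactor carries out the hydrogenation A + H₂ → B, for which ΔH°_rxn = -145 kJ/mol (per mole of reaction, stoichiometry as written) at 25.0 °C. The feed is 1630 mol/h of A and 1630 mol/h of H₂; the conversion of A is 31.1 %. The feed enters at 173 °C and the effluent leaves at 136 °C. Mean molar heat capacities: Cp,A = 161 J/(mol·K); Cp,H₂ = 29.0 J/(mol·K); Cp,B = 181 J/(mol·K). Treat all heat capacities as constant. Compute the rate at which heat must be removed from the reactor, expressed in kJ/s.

Extent of reaction ξ = 0.311 × 1630 = 506.93 mol/h
Reaction term: ξ·ΔH°_rxn = 506.93 × -145 = -73505 kJ/h
Sensible, feed 173→25 °C: -45836 kJ/h
Outlet flows (mol/h): A 1123.1, H₂ 1123.1, B 506.93
Sensible, products 25→136 °C: 33870 kJ/h
Q = ΔH = -85470 kJ/h = -23.742 kW
Heat removed = 23.742 kJ/s

Q_out = 23.7 kJ/s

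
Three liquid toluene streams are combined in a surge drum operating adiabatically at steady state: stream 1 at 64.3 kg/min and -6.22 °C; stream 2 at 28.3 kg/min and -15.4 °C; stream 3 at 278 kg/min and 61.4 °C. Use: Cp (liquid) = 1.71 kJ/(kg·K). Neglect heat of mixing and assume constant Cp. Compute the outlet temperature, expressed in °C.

T_out = 43.8 °C

No heat crosses the boundary, so H_out = H_in.
Σ ṁᵢCp,ᵢTᵢ = 64.3×1.71×-6.22 + 28.3×1.71×-15.4 + 278×1.71×61.4 = 27759
Σ ṁᵢCp,ᵢ = 64.3×1.71 + 28.3×1.71 + 278×1.71 = 633.73
T_out = 27759 / 633.73 = 43.803 °C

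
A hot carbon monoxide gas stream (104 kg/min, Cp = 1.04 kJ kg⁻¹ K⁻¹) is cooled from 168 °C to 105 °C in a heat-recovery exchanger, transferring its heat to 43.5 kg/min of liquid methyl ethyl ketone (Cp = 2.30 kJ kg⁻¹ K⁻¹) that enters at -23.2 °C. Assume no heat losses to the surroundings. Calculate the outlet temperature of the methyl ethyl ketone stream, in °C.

T_c,out = 44.9 °C

Heat released by hot stream: Q = 104 × 1.04 × (168 − 105) = 6814.1 kJ/min
Energy balance on cold side (adiabatic exchanger): Q = ṁ_c·Cp_c·(T_c,out − T_c,in)
T_c,out = -23.2 + 6814.1/(43.5 × 2.30) = 44.907 °C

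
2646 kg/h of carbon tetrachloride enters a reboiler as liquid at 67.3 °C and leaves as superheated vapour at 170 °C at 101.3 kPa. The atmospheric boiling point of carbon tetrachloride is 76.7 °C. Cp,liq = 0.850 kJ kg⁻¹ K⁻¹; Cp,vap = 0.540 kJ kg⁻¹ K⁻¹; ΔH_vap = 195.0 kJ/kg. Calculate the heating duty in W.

Q = 186000 W

liquid 67.3→76.7 °C: 7.99 kJ/kg
vaporisation at 76.7 °C: 195 kJ/kg
vapour 76.7→170 °C: 50.382 kJ/kg
Δh = 7.99 + 195 + 50.382 = 253.37 kJ/kg
Q = ṁ·Δh = 2646 kg/h × 253.37 kJ/kg = 670420 kJ/h
|Q| = 186.23 kW = 186230 W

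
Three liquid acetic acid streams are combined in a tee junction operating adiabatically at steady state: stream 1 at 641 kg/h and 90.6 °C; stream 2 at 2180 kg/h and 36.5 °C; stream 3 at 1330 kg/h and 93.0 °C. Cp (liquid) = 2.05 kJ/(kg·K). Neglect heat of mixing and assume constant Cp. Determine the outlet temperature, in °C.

T_out = 63.0 °C

Energy balance with Q = 0: Σ ṁᵢCp,ᵢ(T_out − Tᵢ) = 0
Σ ṁᵢCp,ᵢTᵢ = 641×2.05×90.6 + 2180×2.05×36.5 + 1330×2.05×93.0 = 535740
Σ ṁᵢCp,ᵢ = 641×2.05 + 2180×2.05 + 1330×2.05 = 8509.5
T_out = 535740 / 8509.5 = 62.957 °C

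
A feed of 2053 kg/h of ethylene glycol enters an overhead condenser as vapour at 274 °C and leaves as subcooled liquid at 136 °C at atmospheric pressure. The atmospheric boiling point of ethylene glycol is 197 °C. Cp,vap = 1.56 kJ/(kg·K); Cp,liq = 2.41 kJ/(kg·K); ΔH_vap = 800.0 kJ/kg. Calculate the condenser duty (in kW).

vapour 274→197 °C: -120.12 kJ/kg
condensation at 197 °C: -800 kJ/kg
liquid 197→136 °C: -147.01 kJ/kg
Δh = -120.12 + -800 + -147.01 = -1067.1 kJ/kg
Q = ṁ·Δh = 2053 kg/h × -1067.1 kJ/kg = -2.1908e+06 kJ/h
|Q| = 608.56 kW

Q_c = 609 kW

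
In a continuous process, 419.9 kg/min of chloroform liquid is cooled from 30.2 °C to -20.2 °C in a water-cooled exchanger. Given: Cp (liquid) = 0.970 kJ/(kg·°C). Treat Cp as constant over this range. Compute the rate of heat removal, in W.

Q_c = 342000 W

Q = ṁ·Cp·ΔT = 419.9 × 0.970 × (-20.2 − 30.2) = -20528 kJ/min
Converting: 20528 / 60 s = 342.13 kW
Cooling duty = 342130 W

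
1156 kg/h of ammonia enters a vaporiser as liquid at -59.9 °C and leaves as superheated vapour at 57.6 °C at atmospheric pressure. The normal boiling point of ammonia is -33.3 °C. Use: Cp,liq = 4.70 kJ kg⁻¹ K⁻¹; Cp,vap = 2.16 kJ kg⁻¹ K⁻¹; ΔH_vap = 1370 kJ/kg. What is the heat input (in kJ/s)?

liquid -59.9→-33.3 °C: 125.02 kJ/kg
vaporisation at -33.3 °C: 1370 kJ/kg
vapour -33.3→57.6 °C: 196.34 kJ/kg
Δh = 125.02 + 1370 + 196.34 = 1691.4 kJ/kg
Q = ṁ·Δh = 1156 kg/h × 1691.4 kJ/kg = 1.9552e+06 kJ/h
|Q| = 543.12 kW

Q = 543 kJ/s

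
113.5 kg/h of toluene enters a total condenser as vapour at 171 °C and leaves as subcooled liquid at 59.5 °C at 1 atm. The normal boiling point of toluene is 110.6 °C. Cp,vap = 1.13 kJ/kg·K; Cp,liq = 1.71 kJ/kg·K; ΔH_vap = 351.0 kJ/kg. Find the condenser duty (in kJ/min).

vapour 171→110.6 °C: -68.252 kJ/kg
condensation at 110.6 °C: -351 kJ/kg
liquid 110.6→59.5 °C: -87.381 kJ/kg
Δh = -68.252 + -351 + -87.381 = -506.63 kJ/kg
Q = ṁ·Δh = 113.5 kg/h × -506.63 kJ/kg = -57503 kJ/h
|Q| = 15.973 kW = 958.38 kJ/min

Q_c = 958 kJ/min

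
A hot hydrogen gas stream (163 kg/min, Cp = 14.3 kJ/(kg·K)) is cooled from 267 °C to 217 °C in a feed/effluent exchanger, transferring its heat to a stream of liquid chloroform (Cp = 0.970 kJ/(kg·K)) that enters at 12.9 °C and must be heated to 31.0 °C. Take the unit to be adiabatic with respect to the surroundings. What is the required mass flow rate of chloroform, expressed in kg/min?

Heat released by hot stream: Q = 163 × 14.3 × (267 − 217) = 116540 kJ/min
Energy balance on cold side (adiabatic exchanger): Q = ṁ_c·Cp_c·(T_c,out − T_c,in)
ṁ_c = 116540 / [0.970 × (31.0 − 12.9)] = 6638.1 kg/min

ṁ_c = 6640 kg/min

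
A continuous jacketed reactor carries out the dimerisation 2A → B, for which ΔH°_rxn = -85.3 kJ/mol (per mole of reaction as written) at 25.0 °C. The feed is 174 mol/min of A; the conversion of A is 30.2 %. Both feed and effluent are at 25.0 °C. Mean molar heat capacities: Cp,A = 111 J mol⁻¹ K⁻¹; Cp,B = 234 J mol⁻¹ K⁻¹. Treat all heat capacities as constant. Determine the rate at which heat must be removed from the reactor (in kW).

Extent of reaction ξ = 0.302 × 174 / 2 = 26.274 mol/min
Reaction term: ξ·ΔH°_rxn = 26.274 × -85.3 = -2241.2 kJ/min
Q = ΔH = -2241.2 kJ/min = -37.353 kW
Heat removed = 37.353 kW

Q_out = 37.4 kW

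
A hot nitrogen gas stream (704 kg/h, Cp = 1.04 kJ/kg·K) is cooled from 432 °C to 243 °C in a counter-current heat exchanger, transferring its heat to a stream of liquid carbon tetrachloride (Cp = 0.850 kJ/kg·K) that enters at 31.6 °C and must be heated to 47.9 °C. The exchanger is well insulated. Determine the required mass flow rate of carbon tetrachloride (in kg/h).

Heat released by hot stream: Q = 704 × 1.04 × (432 − 243) = 138380 kJ/h
Energy balance on cold side (adiabatic exchanger): Q = ṁ_c·Cp_c·(T_c,out − T_c,in)
ṁ_c = 138380 / [0.850 × (47.9 − 31.6)] = 9987.6 kg/h

ṁ_c = 9990 kg/h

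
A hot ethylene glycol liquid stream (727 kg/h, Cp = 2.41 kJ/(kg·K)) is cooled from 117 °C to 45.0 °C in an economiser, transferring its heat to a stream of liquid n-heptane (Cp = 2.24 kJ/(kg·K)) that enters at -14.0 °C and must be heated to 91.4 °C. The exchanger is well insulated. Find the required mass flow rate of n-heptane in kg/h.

Heat released by hot stream: Q = 727 × 2.41 × (117 − 45.0) = 126150 kJ/h
Energy balance on cold side (adiabatic exchanger): Q = ṁ_c·Cp_c·(T_c,out − T_c,in)
ṁ_c = 126150 / [2.24 × (91.4 − -14.0)] = 534.31 kg/h

ṁ_c = 534 kg/h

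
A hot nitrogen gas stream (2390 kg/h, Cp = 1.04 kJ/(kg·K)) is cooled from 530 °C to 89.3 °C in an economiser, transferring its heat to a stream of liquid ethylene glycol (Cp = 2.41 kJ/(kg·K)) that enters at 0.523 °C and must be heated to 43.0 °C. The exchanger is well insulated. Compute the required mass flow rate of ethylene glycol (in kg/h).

Heat released by hot stream: Q = 2390 × 1.04 × (530 − 89.3) = 1.0954e+06 kJ/h
Energy balance on cold side (adiabatic exchanger): Q = ṁ_c·Cp_c·(T_c,out − T_c,in)
ṁ_c = 1.0954e+06 / [2.41 × (43.0 − 0.523)] = 10700 kg/h

ṁ_c = 10700 kg/h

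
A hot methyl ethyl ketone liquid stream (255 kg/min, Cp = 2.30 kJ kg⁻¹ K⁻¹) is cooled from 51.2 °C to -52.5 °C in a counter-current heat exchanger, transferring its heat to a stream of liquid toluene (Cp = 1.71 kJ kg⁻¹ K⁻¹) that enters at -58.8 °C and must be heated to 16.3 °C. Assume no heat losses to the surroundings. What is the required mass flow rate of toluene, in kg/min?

Heat released by hot stream: Q = 255 × 2.30 × (51.2 − -52.5) = 60820 kJ/min
Energy balance on cold side (adiabatic exchanger): Q = ṁ_c·Cp_c·(T_c,out − T_c,in)
ṁ_c = 60820 / [1.71 × (16.3 − -58.8)] = 473.6 kg/min

ṁ_c = 474 kg/min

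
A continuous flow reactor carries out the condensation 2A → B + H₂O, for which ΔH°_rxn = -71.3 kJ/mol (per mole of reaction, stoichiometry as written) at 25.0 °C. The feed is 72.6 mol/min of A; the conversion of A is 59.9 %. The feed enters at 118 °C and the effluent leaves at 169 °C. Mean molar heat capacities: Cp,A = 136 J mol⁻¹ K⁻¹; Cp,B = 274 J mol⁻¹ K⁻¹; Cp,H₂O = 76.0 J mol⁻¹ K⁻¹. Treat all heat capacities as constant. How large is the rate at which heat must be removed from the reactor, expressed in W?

Extent of reaction ξ = 0.599 × 72.6 / 2 = 21.744 mol/min
Reaction term: ξ·ΔH°_rxn = 21.744 × -71.3 = -1550.3 kJ/min
Sensible, feed 118→25 °C: -918.24 kJ/min
Outlet flows (mol/min): A 29.113, B 21.744, H₂O 21.744
Sensible, products 25→169 °C: 1666 kJ/min
Q = ΔH = -802.55 kJ/min = -13.376 kW
Heat removed = 13376 W

Q_out = 13400 W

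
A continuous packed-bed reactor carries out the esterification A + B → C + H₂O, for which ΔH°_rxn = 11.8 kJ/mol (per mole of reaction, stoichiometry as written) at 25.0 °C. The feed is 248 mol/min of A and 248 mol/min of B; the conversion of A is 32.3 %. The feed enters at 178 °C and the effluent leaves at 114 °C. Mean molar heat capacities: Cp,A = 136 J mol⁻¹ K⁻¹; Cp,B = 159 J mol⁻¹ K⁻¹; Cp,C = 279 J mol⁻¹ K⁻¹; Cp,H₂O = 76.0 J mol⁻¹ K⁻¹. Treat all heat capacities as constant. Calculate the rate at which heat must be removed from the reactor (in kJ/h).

Q_out = 199000 kJ/h

Extent of reaction ξ = 0.323 × 248 = 80.104 mol/min
Reaction term: ξ·ΔH°_rxn = 80.104 × 11.8 = 945.23 kJ/min
Sensible, feed 178→25 °C: -11193 kJ/min
Outlet flows (mol/min): A 167.9, B 167.9, C 80.104, H₂O 80.104
Sensible, products 25→114 °C: 6939 kJ/min
Q = ΔH = -3309.3 kJ/min = -55.154 kW
Heat removed = 198560 kJ/h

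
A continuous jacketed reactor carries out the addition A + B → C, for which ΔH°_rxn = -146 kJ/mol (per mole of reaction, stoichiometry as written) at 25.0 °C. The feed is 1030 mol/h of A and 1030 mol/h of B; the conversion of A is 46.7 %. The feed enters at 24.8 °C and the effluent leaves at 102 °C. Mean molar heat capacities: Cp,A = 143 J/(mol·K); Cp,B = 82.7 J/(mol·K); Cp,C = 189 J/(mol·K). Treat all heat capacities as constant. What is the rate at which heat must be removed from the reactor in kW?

Extent of reaction ξ = 0.467 × 1030 = 481.01 mol/h
Reaction term: ξ·ΔH°_rxn = 481.01 × -146 = -70227 kJ/h
Sensible, feed 24.8→25 °C: 46.494 kJ/h
Outlet flows (mol/h): A 548.99, B 548.99, C 481.01
Sensible, products 25→102 °C: 16541 kJ/h
Q = ΔH = -53640 kJ/h = -14.9 kW
Heat removed = 14.9 kW

Q_out = 14.9 kW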